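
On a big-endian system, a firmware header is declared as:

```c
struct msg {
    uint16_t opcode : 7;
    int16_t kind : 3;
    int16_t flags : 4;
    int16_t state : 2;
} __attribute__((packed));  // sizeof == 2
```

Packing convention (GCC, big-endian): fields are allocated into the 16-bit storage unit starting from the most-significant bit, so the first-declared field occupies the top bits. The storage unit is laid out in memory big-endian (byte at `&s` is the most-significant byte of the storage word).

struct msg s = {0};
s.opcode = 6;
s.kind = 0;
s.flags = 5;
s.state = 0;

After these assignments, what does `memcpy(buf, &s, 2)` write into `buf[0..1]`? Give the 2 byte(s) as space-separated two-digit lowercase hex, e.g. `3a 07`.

[9+:7] opcode=6 & 0x7f = 0x6; word=0x0c00
[6+:3] kind=0 & 0x7 = 0x0; word=0x0c00
[2+:4] flags=5 & 0xf = 0x5; word=0x0c14
[0+:2] state=0 & 0x3 = 0x0; word=0x0c14
word = 0x0c14 → big-endian bytes:
  [0]=0x0c  [1]=0x14

0c 14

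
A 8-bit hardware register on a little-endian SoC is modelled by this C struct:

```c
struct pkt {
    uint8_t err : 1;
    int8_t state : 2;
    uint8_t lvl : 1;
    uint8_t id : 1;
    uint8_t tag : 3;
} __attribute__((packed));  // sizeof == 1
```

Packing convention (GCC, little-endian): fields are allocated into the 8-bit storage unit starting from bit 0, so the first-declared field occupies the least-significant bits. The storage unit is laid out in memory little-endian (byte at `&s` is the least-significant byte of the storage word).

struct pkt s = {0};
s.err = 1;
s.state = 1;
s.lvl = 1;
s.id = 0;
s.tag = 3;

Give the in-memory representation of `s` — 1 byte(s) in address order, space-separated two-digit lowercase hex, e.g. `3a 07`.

6b

[0+:1] err=1 & 0x1 = 0x1; word=0x01
[1+:2] state=1 & 0x3 = 0x1; word=0x03
[3+:1] lvl=1 & 0x1 = 0x1; word=0x0b
[4+:1] id=0 & 0x1 = 0x0; word=0x0b
[5+:3] tag=3 & 0x7 = 0x3; word=0x6b
word = 0x6b → little-endian bytes:
  [0]=0x6b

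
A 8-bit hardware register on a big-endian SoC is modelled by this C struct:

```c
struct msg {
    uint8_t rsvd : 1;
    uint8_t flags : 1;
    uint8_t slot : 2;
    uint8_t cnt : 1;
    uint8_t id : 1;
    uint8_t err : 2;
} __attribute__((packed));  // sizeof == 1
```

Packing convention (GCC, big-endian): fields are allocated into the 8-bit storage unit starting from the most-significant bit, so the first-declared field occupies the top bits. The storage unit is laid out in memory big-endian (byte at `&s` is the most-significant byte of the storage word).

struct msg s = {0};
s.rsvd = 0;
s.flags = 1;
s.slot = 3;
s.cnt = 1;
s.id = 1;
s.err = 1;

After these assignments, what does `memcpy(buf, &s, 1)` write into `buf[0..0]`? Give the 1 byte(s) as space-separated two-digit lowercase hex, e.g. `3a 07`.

rsvd:1 = 0 → 0x0 << 7 → word 0x00
flags:1 = 1 → 0x1 << 6 → word 0x40
slot:2 = 3 → 0x3 << 4 → word 0x70
cnt:1 = 1 → 0x1 << 3 → word 0x78
id:1 = 1 → 0x1 << 2 → word 0x7c
err:2 = 1 → 0x1 << 0 → word 0x7d
word = 0x7d → big-endian bytes:
  [0]=0x7d

7d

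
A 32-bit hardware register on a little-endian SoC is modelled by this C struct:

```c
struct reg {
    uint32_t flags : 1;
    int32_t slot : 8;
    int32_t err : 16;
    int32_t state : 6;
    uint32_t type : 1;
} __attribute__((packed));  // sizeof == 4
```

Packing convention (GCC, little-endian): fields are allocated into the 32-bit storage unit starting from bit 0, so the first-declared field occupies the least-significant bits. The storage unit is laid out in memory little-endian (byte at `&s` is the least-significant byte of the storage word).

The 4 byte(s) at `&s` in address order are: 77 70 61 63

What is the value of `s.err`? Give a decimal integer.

-20296

[0]=0x77 [1]=0x70 [2]=0x61 [3]=0x63 (little-endian) → word 0x63617077
flags:1 @ bit 0 → (0x63617077>>0)&0x1 = 0x1
slot:8 @ bit 1 → (0x63617077>>1)&0xff = 0x3b
err:16 @ bit 9 → (0x63617077>>9)&0xffff = 0xb0b8  ←
state:6 @ bit 25 → (0x63617077>>25)&0x3f = 0x31
type:1 @ bit 31 → (0x63617077>>31)&0x1 = 0x0
err signed 16b, MSB=1: 45240 - 65536 = -20296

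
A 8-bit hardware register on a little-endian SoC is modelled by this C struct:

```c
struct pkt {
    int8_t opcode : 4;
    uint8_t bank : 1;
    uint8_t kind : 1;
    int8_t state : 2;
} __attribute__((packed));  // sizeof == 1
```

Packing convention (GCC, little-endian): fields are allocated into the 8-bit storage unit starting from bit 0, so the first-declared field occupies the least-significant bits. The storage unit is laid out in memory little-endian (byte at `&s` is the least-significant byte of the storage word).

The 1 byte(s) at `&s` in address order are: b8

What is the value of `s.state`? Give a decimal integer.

-2

[0]=0xb8 (little-endian) → word 0xb8
opcode [0+:4] = (word>>0) & 0xf = 8
bank [4+:1] = (word>>4) & 0x1 = 1
kind [5+:1] = (word>>5) & 0x1 = 1
state [6+:2] = (word>>6) & 0x3 = 2  ←
state signed 2b, MSB=1: 2 - 4 = -2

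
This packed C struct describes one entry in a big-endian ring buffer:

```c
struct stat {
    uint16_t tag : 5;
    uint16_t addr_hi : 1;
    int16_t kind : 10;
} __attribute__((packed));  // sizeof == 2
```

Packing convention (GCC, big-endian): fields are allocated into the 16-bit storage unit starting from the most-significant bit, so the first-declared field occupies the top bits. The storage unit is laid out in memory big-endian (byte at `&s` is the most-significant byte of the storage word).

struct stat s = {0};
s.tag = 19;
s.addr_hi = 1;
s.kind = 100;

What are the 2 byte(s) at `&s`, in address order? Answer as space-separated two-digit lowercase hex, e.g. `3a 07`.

[11+:5] tag=19 & 0x1f = 0x13; word=0x9800
[10+:1] addr_hi=1 & 0x1 = 0x1; word=0x9c00
[0+:10] kind=100 & 0x3ff = 0x64; word=0x9c64
word = 0x9c64 → big-endian bytes:
  [0]=0x9c  [1]=0x64

9c 64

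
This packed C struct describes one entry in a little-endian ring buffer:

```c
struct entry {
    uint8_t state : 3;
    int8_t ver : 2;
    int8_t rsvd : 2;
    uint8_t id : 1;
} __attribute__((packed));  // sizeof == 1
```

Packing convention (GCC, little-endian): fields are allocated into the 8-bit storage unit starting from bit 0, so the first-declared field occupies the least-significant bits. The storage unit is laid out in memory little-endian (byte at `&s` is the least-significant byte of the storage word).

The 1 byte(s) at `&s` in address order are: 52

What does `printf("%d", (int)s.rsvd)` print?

[0]=0x52 (little-endian) → word 0x52
state [0+:3] = (word>>0) & 0x7 = 2
ver [3+:2] = (word>>3) & 0x3 = 2
rsvd [5+:2] = (word>>5) & 0x3 = 2  ←
id [7+:1] = (word>>7) & 0x1 = 0
rsvd signed 2b, MSB=1: 2 - 4 = -2

-2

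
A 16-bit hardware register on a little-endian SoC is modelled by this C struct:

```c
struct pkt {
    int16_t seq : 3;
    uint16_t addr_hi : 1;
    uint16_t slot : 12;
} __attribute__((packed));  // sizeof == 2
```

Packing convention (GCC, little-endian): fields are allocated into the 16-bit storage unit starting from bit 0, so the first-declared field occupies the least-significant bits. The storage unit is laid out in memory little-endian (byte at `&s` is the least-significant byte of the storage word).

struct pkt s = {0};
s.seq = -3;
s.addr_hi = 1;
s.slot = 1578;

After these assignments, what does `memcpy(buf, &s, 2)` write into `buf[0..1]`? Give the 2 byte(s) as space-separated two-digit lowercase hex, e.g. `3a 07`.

seq:3 = -3 → 0x5 << 0 → word 0x0005
addr_hi:1 = 1 → 0x1 << 3 → word 0x000d
slot:12 = 1578 → 0x62a << 4 → word 0x62ad
word = 0x62ad → little-endian bytes:
  [0]=0xad  [1]=0x62

ad 62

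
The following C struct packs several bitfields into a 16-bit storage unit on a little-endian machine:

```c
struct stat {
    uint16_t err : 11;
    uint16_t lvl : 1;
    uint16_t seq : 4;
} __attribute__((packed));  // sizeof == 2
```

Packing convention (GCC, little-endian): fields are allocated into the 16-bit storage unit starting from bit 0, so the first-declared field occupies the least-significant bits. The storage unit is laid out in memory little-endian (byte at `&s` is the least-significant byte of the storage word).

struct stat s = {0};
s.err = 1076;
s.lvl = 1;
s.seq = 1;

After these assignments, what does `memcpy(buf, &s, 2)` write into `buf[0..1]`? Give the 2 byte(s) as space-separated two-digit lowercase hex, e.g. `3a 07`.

err (11b) val=1076 bits=0x434 at bit 0: 0x0434
lvl (1b) val=1 bits=0x1 at bit 11: 0x0c34
seq (4b) val=1 bits=0x1 at bit 12: 0x1c34
word = 0x1c34 → little-endian bytes:
  [0]=0x34  [1]=0x1c

34 1c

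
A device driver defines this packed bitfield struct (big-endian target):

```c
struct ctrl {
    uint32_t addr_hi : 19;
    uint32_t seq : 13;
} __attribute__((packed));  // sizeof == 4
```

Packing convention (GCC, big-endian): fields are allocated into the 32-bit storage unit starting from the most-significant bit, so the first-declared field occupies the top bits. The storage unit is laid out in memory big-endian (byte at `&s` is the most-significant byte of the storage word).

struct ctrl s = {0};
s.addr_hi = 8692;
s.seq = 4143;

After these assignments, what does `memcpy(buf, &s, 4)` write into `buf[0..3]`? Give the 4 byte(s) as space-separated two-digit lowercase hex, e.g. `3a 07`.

04 3e 90 2f

addr_hi:19 = 8692 → 0x21f4 << 13 → word 0x043e8000
seq:13 = 4143 → 0x102f << 0 → word 0x043e902f
word = 0x043e902f → big-endian bytes:
  [0]=0x04  [1]=0x3e  [2]=0x90  [3]=0x2f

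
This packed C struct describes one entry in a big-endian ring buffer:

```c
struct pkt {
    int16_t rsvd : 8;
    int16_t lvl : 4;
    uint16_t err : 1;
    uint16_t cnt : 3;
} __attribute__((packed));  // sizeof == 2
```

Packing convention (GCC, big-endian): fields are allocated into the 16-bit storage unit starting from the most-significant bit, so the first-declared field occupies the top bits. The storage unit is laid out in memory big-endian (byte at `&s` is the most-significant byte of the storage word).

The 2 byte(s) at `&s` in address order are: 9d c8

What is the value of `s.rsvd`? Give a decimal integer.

[0]=0x9d [1]=0xc8 (big-endian) → word 0x9dc8
rsvd [8+:8] = (word>>8) & 0xff = 157  ←
lvl [4+:4] = (word>>4) & 0xf = 12
err [3+:1] = (word>>3) & 0x1 = 1
cnt [0+:3] = (word>>0) & 0x7 = 0
rsvd signed 8b, MSB=1: 157 - 256 = -99

-99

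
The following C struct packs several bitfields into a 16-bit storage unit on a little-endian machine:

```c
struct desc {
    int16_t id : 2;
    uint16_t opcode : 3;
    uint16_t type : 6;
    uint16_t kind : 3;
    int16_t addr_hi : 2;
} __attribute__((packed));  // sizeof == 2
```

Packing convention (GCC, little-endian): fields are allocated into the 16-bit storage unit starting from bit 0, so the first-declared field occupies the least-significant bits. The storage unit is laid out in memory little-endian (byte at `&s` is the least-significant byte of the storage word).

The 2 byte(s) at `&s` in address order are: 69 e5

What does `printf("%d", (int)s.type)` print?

43

[0]=0x69 [1]=0xe5 (little-endian) → word 0xe569
id [0+:2] = (word>>0) & 0x3 = 1
opcode [2+:3] = (word>>2) & 0x7 = 2
type [5+:6] = (word>>5) & 0x3f = 43  ←
kind [11+:3] = (word>>11) & 0x7 = 4
addr_hi [14+:2] = (word>>14) & 0x3 = 3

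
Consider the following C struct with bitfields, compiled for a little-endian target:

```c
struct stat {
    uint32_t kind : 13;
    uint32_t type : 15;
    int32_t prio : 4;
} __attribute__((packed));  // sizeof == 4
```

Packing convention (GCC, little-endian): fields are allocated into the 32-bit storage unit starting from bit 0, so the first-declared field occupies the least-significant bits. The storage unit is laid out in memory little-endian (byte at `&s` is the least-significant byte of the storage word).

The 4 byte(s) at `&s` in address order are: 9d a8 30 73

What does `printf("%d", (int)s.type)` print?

[0]=0x9d [1]=0xa8 [2]=0x30 [3]=0x73 (little-endian) → word 0x7330a89d
kind [0+:13] = (word>>0) & 0x1fff = 2205
type [13+:15] = (word>>13) & 0x7fff = 6533  ←
prio [28+:4] = (word>>28) & 0xf = 7

6533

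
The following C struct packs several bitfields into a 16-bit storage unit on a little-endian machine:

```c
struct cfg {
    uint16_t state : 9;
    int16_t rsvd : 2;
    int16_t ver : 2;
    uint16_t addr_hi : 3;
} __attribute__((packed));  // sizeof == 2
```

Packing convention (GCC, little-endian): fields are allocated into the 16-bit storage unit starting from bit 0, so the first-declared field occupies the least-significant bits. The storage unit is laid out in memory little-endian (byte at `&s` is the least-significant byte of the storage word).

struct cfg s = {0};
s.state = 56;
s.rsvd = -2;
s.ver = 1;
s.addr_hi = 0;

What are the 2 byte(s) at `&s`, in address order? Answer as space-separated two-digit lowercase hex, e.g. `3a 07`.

state (9b) val=56 bits=0x38 at bit 0: 0x0038
rsvd (2b) val=-2 bits=0x2 at bit 9: 0x0438
ver (2b) val=1 bits=0x1 at bit 11: 0x0c38
addr_hi (3b) val=0 bits=0x0 at bit 13: 0x0c38
word = 0x0c38 → little-endian bytes:
  [0]=0x38  [1]=0x0c

38 0c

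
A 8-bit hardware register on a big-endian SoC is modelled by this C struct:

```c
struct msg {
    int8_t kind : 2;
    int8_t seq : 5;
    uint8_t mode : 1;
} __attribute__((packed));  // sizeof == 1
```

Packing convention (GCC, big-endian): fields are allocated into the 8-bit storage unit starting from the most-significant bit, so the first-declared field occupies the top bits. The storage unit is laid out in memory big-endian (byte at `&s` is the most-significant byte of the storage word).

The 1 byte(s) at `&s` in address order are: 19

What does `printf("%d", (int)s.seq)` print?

[0]=0x19 (big-endian) → word 0x19
kind:2 @ bit 6 → (0x19>>6)&0x3 = 0x0
seq:5 @ bit 1 → (0x19>>1)&0x1f = 0xc  ←
mode:1 @ bit 0 → (0x19>>0)&0x1 = 0x1
seq signed 5b, MSB=0: value = 12

12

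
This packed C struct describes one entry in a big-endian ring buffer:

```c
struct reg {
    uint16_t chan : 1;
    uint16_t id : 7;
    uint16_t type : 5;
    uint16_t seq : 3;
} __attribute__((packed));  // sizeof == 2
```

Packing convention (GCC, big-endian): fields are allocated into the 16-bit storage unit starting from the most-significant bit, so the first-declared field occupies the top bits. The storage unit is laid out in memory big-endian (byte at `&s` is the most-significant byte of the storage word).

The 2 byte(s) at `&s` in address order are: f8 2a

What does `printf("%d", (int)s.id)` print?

120

[0]=0xf8 [1]=0x2a (big-endian) → word 0xf82a
chan [15+:1] = (word>>15) & 0x1 = 1
id [8+:7] = (word>>8) & 0x7f = 120  ←
type [3+:5] = (word>>3) & 0x1f = 5
seq [0+:3] = (word>>0) & 0x7 = 2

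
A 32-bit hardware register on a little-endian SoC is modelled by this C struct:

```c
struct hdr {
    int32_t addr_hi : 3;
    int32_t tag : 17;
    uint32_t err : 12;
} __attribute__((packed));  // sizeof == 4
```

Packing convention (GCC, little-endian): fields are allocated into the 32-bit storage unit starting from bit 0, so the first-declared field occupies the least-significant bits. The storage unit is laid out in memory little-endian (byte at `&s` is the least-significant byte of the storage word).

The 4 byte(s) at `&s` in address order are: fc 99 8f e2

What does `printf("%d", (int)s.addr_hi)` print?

-4

[0]=0xfc [1]=0x99 [2]=0x8f [3]=0xe2 (little-endian) → word 0xe28f99fc
addr_hi:3 @ bit 0 → (0xe28f99fc>>0)&0x7 = 0x4  ←
tag:17 @ bit 3 → (0xe28f99fc>>3)&0x1ffff = 0x1f33f
err:12 @ bit 20 → (0xe28f99fc>>20)&0xfff = 0xe28
addr_hi signed 3b, MSB=1: 4 - 8 = -4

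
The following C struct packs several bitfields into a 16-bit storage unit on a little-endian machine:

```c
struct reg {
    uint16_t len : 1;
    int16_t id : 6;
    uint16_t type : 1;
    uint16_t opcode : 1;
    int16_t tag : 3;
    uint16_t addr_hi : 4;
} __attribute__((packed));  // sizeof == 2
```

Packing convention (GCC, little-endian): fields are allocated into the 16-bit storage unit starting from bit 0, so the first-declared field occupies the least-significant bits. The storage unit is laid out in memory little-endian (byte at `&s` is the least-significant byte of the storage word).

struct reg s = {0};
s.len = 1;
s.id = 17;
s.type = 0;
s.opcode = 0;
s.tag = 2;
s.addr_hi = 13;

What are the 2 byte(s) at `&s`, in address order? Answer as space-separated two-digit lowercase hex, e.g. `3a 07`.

23 d4

[0+:1] len=1 & 0x1 = 0x1; word=0x0001
[1+:6] id=17 & 0x3f = 0x11; word=0x0023
[7+:1] type=0 & 0x1 = 0x0; word=0x0023
[8+:1] opcode=0 & 0x1 = 0x0; word=0x0023
[9+:3] tag=2 & 0x7 = 0x2; word=0x0423
[12+:4] addr_hi=13 & 0xf = 0xd; word=0xd423
word = 0xd423 → little-endian bytes:
  [0]=0x23  [1]=0xd4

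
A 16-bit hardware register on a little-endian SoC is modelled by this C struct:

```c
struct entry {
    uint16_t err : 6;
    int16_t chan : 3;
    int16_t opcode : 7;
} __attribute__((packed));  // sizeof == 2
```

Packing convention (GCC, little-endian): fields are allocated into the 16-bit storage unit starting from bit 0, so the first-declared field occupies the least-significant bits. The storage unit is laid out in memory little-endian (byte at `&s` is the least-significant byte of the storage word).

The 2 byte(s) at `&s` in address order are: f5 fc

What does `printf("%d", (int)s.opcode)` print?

-2

[0]=0xf5 [1]=0xfc (little-endian) → word 0xfcf5
err:6 @ bit 0 → (0xfcf5>>0)&0x3f = 0x35
chan:3 @ bit 6 → (0xfcf5>>6)&0x7 = 0x3
opcode:7 @ bit 9 → (0xfcf5>>9)&0x7f = 0x7e  ←
opcode signed 7b, MSB=1: 126 - 128 = -2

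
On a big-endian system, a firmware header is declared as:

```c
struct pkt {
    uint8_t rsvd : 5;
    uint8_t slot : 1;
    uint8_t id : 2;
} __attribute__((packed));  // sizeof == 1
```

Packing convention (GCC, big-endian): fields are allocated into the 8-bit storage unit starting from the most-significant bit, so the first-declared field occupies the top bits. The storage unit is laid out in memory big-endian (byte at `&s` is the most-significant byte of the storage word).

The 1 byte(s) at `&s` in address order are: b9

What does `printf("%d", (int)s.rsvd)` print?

23

[0]=0xb9 (big-endian) → word 0xb9
rsvd:5 @ bit 3 → (0xb9>>3)&0x1f = 0x17  ←
slot:1 @ bit 2 → (0xb9>>2)&0x1 = 0x0
id:2 @ bit 0 → (0xb9>>0)&0x3 = 0x1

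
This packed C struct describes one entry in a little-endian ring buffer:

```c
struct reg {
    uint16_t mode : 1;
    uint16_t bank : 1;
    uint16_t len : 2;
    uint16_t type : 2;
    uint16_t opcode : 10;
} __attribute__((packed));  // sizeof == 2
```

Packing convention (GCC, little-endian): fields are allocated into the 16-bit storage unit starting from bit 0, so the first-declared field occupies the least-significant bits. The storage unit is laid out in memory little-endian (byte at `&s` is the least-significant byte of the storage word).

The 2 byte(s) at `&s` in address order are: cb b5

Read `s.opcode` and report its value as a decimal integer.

727

[0]=0xcb [1]=0xb5 (little-endian) → word 0xb5cb
mode:1 @ bit 0 → (0xb5cb>>0)&0x1 = 0x1
bank:1 @ bit 1 → (0xb5cb>>1)&0x1 = 0x1
len:2 @ bit 2 → (0xb5cb>>2)&0x3 = 0x2
type:2 @ bit 4 → (0xb5cb>>4)&0x3 = 0x0
opcode:10 @ bit 6 → (0xb5cb>>6)&0x3ff = 0x2d7  ←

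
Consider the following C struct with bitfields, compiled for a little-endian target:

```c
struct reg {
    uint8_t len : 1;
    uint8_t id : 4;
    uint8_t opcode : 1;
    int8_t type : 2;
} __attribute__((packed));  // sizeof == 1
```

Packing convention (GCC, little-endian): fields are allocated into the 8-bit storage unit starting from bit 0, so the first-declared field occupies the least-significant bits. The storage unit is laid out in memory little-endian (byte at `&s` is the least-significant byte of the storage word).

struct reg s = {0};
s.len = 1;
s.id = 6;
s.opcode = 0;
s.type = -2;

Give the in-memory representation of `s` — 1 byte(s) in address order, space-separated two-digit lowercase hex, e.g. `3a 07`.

len (1b) val=1 bits=0x1 at bit 0: 0x01
id (4b) val=6 bits=0x6 at bit 1: 0x0d
opcode (1b) val=0 bits=0x0 at bit 5: 0x0d
type (2b) val=-2 bits=0x2 at bit 6: 0x8d
word = 0x8d → little-endian bytes:
  [0]=0x8d

8d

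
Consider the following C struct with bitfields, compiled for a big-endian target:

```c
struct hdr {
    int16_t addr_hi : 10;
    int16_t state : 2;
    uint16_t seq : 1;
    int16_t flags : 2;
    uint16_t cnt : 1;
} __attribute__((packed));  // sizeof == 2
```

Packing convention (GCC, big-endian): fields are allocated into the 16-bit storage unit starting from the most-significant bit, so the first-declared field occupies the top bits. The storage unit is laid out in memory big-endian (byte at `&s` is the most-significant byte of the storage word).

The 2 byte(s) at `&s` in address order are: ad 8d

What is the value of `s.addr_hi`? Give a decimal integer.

-330

[0]=0xad [1]=0x8d (big-endian) → word 0xad8d
addr_hi [6+:10] = (word>>6) & 0x3ff = 694  ←
state [4+:2] = (word>>4) & 0x3 = 0
seq [3+:1] = (word>>3) & 0x1 = 1
flags [1+:2] = (word>>1) & 0x3 = 2
cnt [0+:1] = (word>>0) & 0x1 = 1
addr_hi signed 10b, MSB=1: 694 - 1024 = -330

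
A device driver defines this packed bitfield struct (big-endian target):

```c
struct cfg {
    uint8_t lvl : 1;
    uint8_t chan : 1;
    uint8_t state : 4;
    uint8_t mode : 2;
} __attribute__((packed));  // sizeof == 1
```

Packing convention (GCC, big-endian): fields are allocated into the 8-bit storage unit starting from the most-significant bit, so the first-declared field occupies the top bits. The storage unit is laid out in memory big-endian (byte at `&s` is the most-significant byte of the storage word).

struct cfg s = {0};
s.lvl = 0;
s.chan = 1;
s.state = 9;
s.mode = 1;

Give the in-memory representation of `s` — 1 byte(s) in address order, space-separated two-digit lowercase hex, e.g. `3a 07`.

lvl:1 = 0 → 0x0 << 7 → word 0x00
chan:1 = 1 → 0x1 << 6 → word 0x40
state:4 = 9 → 0x9 << 2 → word 0x64
mode:2 = 1 → 0x1 << 0 → word 0x65
word = 0x65 → big-endian bytes:
  [0]=0x65

65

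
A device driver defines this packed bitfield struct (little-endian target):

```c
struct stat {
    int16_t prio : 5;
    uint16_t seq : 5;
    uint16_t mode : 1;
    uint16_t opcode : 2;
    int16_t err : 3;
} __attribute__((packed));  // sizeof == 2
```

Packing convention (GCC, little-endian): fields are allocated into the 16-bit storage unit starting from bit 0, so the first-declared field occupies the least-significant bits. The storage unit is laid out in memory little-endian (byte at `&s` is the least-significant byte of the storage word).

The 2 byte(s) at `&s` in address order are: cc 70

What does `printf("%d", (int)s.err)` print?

[0]=0xcc [1]=0x70 (little-endian) → word 0x70cc
prio:5 @ bit 0 → (0x70cc>>0)&0x1f = 0xc
seq:5 @ bit 5 → (0x70cc>>5)&0x1f = 0x6
mode:1 @ bit 10 → (0x70cc>>10)&0x1 = 0x0
opcode:2 @ bit 11 → (0x70cc>>11)&0x3 = 0x2
err:3 @ bit 13 → (0x70cc>>13)&0x7 = 0x3  ←
err signed 3b, MSB=0: value = 3

3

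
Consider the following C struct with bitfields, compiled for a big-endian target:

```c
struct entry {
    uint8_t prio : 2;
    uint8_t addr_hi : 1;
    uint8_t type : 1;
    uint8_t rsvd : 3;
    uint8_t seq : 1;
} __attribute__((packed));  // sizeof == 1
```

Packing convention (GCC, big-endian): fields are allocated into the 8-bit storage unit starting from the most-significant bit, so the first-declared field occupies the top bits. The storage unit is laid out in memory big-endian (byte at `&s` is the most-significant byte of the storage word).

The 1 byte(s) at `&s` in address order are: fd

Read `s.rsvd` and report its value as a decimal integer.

[0]=0xfd (big-endian) → word 0xfd
prio [6+:2] = (word>>6) & 0x3 = 3
addr_hi [5+:1] = (word>>5) & 0x1 = 1
type [4+:1] = (word>>4) & 0x1 = 1
rsvd [1+:3] = (word>>1) & 0x7 = 6  ←
seq [0+:1] = (word>>0) & 0x1 = 1

6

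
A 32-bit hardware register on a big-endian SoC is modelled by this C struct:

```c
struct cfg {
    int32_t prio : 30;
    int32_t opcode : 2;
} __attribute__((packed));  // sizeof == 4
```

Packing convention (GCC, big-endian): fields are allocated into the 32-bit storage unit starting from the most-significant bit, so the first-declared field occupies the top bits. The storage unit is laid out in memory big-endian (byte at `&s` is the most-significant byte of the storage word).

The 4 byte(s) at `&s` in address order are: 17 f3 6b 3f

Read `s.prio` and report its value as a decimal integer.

100457167

[0]=0x17 [1]=0xf3 [2]=0x6b [3]=0x3f (big-endian) → word 0x17f36b3f
prio [2+:30] = (word>>2) & 0x3fffffff = 100457167  ←
opcode [0+:2] = (word>>0) & 0x3 = 3
prio signed 30b, MSB=0: value = 100457167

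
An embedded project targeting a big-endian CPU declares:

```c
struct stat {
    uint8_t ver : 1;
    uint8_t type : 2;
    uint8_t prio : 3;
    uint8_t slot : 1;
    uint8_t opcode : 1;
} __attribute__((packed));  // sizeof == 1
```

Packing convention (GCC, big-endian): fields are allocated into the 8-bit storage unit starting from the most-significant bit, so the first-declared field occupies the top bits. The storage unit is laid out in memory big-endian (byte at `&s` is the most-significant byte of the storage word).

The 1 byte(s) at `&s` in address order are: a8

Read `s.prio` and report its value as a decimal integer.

[0]=0xa8 (big-endian) → word 0xa8
ver [7+:1] = (word>>7) & 0x1 = 1
type [5+:2] = (word>>5) & 0x3 = 1
prio [2+:3] = (word>>2) & 0x7 = 2  ←
slot [1+:1] = (word>>1) & 0x1 = 0
opcode [0+:1] = (word>>0) & 0x1 = 0

2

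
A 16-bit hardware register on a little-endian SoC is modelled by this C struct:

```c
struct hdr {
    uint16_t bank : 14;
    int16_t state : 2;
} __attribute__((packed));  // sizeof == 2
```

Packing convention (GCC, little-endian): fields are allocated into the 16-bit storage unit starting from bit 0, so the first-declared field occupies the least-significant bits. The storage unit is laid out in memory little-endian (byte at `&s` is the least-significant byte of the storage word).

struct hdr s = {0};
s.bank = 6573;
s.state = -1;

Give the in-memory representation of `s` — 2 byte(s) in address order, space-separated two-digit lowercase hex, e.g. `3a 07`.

ad d9

bank:14 = 6573 → 0x19ad << 0 → word 0x19ad
state:2 = -1 → 0x3 << 14 → word 0xd9ad
word = 0xd9ad → little-endian bytes:
  [0]=0xad  [1]=0xd9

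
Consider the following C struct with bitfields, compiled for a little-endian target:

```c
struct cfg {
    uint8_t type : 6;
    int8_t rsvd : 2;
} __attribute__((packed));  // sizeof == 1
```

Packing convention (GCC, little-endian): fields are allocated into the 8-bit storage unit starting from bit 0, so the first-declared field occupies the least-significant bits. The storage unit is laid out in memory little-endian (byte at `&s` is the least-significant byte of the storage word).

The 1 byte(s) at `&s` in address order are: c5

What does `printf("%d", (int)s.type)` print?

5

[0]=0xc5 (little-endian) → word 0xc5
type [0+:6] = (word>>0) & 0x3f = 5  ←
rsvd [6+:2] = (word>>6) & 0x3 = 3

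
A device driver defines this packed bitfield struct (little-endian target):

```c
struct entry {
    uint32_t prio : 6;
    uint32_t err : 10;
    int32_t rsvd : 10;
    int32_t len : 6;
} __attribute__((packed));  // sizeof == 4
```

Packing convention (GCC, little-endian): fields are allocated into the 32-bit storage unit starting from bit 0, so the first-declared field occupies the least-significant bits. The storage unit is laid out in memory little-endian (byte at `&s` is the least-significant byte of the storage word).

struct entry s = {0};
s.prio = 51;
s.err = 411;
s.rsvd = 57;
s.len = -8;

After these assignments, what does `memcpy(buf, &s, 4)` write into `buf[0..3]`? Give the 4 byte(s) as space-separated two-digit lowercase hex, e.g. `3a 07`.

prio:6 = 51 → 0x33 << 0 → word 0x00000033
err:10 = 411 → 0x19b << 6 → word 0x000066f3
rsvd:10 = 57 → 0x39 << 16 → word 0x003966f3
len:6 = -8 → 0x38 << 26 → word 0xe03966f3
word = 0xe03966f3 → little-endian bytes:
  [0]=0xf3  [1]=0x66  [2]=0x39  [3]=0xe0

f3 66 39 e0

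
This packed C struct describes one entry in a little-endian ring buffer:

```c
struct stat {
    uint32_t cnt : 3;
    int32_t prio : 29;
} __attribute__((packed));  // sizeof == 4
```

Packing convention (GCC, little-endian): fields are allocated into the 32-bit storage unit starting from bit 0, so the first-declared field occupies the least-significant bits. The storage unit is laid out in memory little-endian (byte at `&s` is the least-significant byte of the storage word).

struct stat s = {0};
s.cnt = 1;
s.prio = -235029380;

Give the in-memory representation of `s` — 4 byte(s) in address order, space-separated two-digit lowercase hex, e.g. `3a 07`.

[0+:3] cnt=1 & 0x7 = 0x1; word=0x00000001
[3+:29] prio=-235029380 & 0x1fffffff = 0x11fdbc7c; word=0x8fede3e1
word = 0x8fede3e1 → little-endian bytes:
  [0]=0xe1  [1]=0xe3  [2]=0xed  [3]=0x8f

e1 e3 ed 8f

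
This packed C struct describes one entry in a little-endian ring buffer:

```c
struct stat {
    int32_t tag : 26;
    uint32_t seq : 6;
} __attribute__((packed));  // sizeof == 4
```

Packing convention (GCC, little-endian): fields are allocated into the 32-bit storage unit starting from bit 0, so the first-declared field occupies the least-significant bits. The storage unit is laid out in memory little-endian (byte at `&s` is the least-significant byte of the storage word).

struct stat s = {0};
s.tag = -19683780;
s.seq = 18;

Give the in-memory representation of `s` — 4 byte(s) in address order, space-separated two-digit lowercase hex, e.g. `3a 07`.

3c a6 d3 4a

tag (26b) val=-19683780 bits=0x2d3a63c at bit 0: 0x02d3a63c
seq (6b) val=18 bits=0x12 at bit 26: 0x4ad3a63c
word = 0x4ad3a63c → little-endian bytes:
  [0]=0x3c  [1]=0xa6  [2]=0xd3  [3]=0x4a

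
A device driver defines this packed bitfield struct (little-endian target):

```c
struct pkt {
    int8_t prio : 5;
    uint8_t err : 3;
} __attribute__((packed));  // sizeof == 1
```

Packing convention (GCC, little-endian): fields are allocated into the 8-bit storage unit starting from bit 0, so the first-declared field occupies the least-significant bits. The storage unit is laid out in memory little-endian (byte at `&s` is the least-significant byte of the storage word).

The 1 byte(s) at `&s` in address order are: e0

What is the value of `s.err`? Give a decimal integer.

[0]=0xe0 (little-endian) → word 0xe0
prio:5 @ bit 0 → (0xe0>>0)&0x1f = 0x0
err:3 @ bit 5 → (0xe0>>5)&0x7 = 0x7  ←

7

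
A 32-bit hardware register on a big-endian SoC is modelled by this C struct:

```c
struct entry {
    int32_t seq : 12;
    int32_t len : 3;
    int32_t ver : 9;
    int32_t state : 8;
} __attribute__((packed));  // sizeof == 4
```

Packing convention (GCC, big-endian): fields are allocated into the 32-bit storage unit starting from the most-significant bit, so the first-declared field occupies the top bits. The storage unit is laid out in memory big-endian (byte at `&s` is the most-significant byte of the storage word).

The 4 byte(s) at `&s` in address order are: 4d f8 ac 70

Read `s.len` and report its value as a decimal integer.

-4

[0]=0x4d [1]=0xf8 [2]=0xac [3]=0x70 (big-endian) → word 0x4df8ac70
seq [20+:12] = (word>>20) & 0xfff = 1247
len [17+:3] = (word>>17) & 0x7 = 4  ←
ver [8+:9] = (word>>8) & 0x1ff = 172
state [0+:8] = (word>>0) & 0xff = 112
len signed 3b, MSB=1: 4 - 8 = -4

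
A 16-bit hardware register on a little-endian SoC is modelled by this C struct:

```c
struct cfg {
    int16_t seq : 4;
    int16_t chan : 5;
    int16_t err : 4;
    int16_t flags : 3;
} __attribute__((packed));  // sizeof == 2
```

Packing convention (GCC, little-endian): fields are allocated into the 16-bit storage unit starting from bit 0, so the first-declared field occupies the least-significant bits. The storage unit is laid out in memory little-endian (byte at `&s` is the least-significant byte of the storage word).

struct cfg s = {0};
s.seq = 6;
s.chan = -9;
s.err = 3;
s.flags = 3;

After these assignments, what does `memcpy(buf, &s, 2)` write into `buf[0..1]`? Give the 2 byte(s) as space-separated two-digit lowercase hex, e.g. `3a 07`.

seq:4 = 6 → 0x6 << 0 → word 0x0006
chan:5 = -9 → 0x17 << 4 → word 0x0176
err:4 = 3 → 0x3 << 9 → word 0x0776
flags:3 = 3 → 0x3 << 13 → word 0x6776
word = 0x6776 → little-endian bytes:
  [0]=0x76  [1]=0x67

76 67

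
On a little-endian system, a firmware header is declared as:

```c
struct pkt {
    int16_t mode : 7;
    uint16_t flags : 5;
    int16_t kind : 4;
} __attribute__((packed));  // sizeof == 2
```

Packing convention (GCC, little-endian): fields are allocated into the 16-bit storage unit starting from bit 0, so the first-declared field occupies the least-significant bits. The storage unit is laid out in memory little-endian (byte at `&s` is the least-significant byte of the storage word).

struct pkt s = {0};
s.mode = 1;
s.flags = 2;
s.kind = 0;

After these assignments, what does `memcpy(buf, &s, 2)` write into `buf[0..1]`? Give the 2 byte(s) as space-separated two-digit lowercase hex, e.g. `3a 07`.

01 01

mode (7b) val=1 bits=0x1 at bit 0: 0x0001
flags (5b) val=2 bits=0x2 at bit 7: 0x0101
kind (4b) val=0 bits=0x0 at bit 12: 0x0101
word = 0x0101 → little-endian bytes:
  [0]=0x01  [1]=0x01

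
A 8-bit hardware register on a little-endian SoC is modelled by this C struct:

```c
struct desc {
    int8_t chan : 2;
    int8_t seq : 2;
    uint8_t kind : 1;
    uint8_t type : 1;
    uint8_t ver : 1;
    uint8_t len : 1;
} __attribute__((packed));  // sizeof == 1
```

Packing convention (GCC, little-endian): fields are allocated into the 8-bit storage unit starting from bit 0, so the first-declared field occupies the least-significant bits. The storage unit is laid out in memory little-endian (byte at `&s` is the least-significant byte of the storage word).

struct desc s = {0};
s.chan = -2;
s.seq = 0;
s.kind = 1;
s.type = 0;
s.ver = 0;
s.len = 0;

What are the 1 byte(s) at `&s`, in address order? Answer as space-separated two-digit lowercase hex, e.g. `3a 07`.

[0+:2] chan=-2 & 0x3 = 0x2; word=0x02
[2+:2] seq=0 & 0x3 = 0x0; word=0x02
[4+:1] kind=1 & 0x1 = 0x1; word=0x12
[5+:1] type=0 & 0x1 = 0x0; word=0x12
[6+:1] ver=0 & 0x1 = 0x0; word=0x12
[7+:1] len=0 & 0x1 = 0x0; word=0x12
word = 0x12 → little-endian bytes:
  [0]=0x12

12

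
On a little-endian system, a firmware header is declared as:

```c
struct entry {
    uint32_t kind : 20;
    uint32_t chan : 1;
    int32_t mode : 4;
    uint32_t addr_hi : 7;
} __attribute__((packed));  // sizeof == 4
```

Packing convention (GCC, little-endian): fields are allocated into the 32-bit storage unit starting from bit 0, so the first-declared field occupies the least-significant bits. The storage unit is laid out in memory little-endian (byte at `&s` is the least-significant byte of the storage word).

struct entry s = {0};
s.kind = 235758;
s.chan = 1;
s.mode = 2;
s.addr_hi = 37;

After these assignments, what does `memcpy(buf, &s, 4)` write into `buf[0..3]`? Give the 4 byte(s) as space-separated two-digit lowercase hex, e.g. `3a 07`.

kind:20 = 235758 → 0x398ee << 0 → word 0x000398ee
chan:1 = 1 → 0x1 << 20 → word 0x001398ee
mode:4 = 2 → 0x2 << 21 → word 0x005398ee
addr_hi:7 = 37 → 0x25 << 25 → word 0x4a5398ee
word = 0x4a5398ee → little-endian bytes:
  [0]=0xee  [1]=0x98  [2]=0x53  [3]=0x4a

ee 98 53 4a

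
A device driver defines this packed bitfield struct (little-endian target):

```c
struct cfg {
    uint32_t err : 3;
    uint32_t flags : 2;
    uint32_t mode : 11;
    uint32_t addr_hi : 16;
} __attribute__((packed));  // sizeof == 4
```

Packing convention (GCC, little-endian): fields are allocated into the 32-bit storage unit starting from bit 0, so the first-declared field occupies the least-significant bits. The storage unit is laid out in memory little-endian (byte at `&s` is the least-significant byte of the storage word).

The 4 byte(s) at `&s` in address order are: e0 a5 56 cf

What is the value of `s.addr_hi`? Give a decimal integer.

53078

[0]=0xe0 [1]=0xa5 [2]=0x56 [3]=0xcf (little-endian) → word 0xcf56a5e0
err:3 @ bit 0 → (0xcf56a5e0>>0)&0x7 = 0x0
flags:2 @ bit 3 → (0xcf56a5e0>>3)&0x3 = 0x0
mode:11 @ bit 5 → (0xcf56a5e0>>5)&0x7ff = 0x52f
addr_hi:16 @ bit 16 → (0xcf56a5e0>>16)&0xffff = 0xcf56  ←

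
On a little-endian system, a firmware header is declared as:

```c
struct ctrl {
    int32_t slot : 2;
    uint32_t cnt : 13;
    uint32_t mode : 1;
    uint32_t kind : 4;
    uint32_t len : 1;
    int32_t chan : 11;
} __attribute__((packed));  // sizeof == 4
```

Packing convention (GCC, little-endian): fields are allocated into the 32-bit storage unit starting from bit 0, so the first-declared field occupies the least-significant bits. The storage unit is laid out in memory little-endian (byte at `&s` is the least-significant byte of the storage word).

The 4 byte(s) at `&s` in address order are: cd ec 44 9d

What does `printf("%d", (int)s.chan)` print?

-790

[0]=0xcd [1]=0xec [2]=0x44 [3]=0x9d (little-endian) → word 0x9d44eccd
slot [0+:2] = (word>>0) & 0x3 = 1
cnt [2+:13] = (word>>2) & 0x1fff = 6963
mode [15+:1] = (word>>15) & 0x1 = 1
kind [16+:4] = (word>>16) & 0xf = 4
len [20+:1] = (word>>20) & 0x1 = 0
chan [21+:11] = (word>>21) & 0x7ff = 1258  ←
chan signed 11b, MSB=1: 1258 - 2048 = -790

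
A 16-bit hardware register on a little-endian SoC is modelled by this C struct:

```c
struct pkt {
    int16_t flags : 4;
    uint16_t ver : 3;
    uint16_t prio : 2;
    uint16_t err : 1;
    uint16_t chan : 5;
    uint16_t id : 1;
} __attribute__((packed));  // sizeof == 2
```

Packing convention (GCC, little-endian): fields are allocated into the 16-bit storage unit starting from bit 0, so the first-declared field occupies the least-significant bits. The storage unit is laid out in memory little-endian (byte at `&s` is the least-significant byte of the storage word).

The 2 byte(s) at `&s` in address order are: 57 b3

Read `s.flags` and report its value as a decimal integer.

[0]=0x57 [1]=0xb3 (little-endian) → word 0xb357
flags [0+:4] = (word>>0) & 0xf = 7  ←
ver [4+:3] = (word>>4) & 0x7 = 5
prio [7+:2] = (word>>7) & 0x3 = 2
err [9+:1] = (word>>9) & 0x1 = 1
chan [10+:5] = (word>>10) & 0x1f = 12
id [15+:1] = (word>>15) & 0x1 = 1
flags signed 4b, MSB=0: value = 7

7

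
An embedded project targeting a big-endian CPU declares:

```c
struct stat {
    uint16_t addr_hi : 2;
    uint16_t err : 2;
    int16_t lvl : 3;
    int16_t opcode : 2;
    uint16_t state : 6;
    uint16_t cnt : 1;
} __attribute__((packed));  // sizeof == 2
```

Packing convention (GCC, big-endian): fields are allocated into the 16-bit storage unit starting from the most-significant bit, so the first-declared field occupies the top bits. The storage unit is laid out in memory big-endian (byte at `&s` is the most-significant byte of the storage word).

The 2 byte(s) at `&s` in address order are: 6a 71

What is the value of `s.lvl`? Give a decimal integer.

-3

[0]=0x6a [1]=0x71 (big-endian) → word 0x6a71
addr_hi:2 @ bit 14 → (0x6a71>>14)&0x3 = 0x1
err:2 @ bit 12 → (0x6a71>>12)&0x3 = 0x2
lvl:3 @ bit 9 → (0x6a71>>9)&0x7 = 0x5  ←
opcode:2 @ bit 7 → (0x6a71>>7)&0x3 = 0x0
state:6 @ bit 1 → (0x6a71>>1)&0x3f = 0x38
cnt:1 @ bit 0 → (0x6a71>>0)&0x1 = 0x1
lvl signed 3b, MSB=1: 5 - 8 = -3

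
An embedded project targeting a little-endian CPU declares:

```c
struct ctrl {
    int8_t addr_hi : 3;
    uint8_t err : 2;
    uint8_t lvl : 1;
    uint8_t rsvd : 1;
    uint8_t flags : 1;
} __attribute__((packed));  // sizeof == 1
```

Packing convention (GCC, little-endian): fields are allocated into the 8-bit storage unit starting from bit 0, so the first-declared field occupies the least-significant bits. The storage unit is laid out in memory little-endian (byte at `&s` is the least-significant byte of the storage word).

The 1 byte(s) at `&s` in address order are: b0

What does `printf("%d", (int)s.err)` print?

2

[0]=0xb0 (little-endian) → word 0xb0
addr_hi [0+:3] = (word>>0) & 0x7 = 0
err [3+:2] = (word>>3) & 0x3 = 2  ←
lvl [5+:1] = (word>>5) & 0x1 = 1
rsvd [6+:1] = (word>>6) & 0x1 = 0
flags [7+:1] = (word>>7) & 0x1 = 1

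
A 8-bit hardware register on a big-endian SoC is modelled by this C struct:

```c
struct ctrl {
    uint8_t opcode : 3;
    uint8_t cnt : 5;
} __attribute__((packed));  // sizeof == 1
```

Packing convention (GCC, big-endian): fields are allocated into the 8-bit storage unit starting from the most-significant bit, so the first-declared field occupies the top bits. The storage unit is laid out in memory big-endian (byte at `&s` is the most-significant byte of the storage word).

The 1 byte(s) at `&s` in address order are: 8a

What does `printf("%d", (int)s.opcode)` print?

4

[0]=0x8a (big-endian) → word 0x8a
opcode [5+:3] = (word>>5) & 0x7 = 4  ←
cnt [0+:5] = (word>>0) & 0x1f = 10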